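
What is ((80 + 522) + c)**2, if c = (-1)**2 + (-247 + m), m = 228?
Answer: 341056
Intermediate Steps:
c = -18 (c = (-1)**2 + (-247 + 228) = 1 - 19 = -18)
((80 + 522) + c)**2 = ((80 + 522) - 18)**2 = (602 - 18)**2 = 584**2 = 341056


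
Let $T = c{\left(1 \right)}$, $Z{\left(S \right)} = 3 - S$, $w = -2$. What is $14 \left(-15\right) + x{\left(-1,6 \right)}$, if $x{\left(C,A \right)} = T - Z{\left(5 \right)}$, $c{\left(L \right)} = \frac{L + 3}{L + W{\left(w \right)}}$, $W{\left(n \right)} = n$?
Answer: $-212$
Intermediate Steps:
$c{\left(L \right)} = \frac{3 + L}{-2 + L}$ ($c{\left(L \right)} = \frac{L + 3}{L - 2} = \frac{3 + L}{-2 + L}$)
$T = -4$ ($T = \frac{3 + 1}{-2 + 1} = \frac{1}{-1} \cdot 4 = \left(-1\right) 4 = -4$)
$x{\left(C,A \right)} = -2$ ($x{\left(C,A \right)} = -4 - \left(3 - 5\right) = -4 - -2 = -4 + 2 = -2$)
$14 \left(-15\right) + x{\left(-1,6 \right)} = 14 \left(-15\right) - 2 = -210 - 2 = -212$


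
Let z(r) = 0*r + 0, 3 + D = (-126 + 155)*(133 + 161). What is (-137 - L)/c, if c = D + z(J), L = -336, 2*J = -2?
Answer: 199/8523 ≈ 0.023349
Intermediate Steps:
J = -1 (J = (1/2)*(-2) = -1)
D = 8523 (D = -3 + (-126 + 155)*(133 + 161) = -3 + 29*294 = -3 + 8526 = 8523)
z(r) = 0 (z(r) = 0 + 0 = 0)
c = 8523 (c = 8523 + 0 = 8523)
(-137 - L)/c = (-137 - 1*(-336))/8523 = (-137 + 336)*(1/8523) = 199*(1/8523) = 199/8523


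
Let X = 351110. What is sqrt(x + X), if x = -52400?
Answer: 3*sqrt(33190) ≈ 546.54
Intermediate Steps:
sqrt(x + X) = sqrt(-52400 + 351110) = sqrt(298710) = 3*sqrt(33190)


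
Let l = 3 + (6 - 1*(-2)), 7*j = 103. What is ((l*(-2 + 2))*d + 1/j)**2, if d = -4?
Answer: 49/10609 ≈ 0.0046187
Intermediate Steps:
j = 103/7 (j = (1/7)*103 = 103/7 ≈ 14.714)
l = 11 (l = 3 + (6 + 2) = 3 + 8 = 11)
((l*(-2 + 2))*d + 1/j)**2 = ((11*(-2 + 2))*(-4) + 1/(103/7))**2 = ((11*0)*(-4) + 7/103)**2 = (0*(-4) + 7/103)**2 = (0 + 7/103)**2 = (7/103)**2 = 49/10609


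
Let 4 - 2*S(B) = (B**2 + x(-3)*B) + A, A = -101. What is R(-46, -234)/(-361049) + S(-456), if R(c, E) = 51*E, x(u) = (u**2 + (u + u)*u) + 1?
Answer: -5417482863/55546 ≈ -97532.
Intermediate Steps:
x(u) = 1 + 3*u**2 (x(u) = (u**2 + (2*u)*u) + 1 = (u**2 + 2*u**2) + 1 = 3*u**2 + 1 = 1 + 3*u**2)
S(B) = 105/2 - 14*B - B**2/2 (S(B) = 2 - ((B**2 + (1 + 3*(-3)**2)*B) - 101)/2 = 2 - ((B**2 + (1 + 3*9)*B) - 101)/2 = 2 - ((B**2 + (1 + 27)*B) - 101)/2 = 2 - ((B**2 + 28*B) - 101)/2 = 2 - (-101 + B**2 + 28*B)/2 = 2 + (101/2 - 14*B - B**2/2) = 105/2 - 14*B - B**2/2)
R(-46, -234)/(-361049) + S(-456) = (51*(-234))/(-361049) + (105/2 - 14*(-456) - 1/2*(-456)**2) = -11934*(-1/361049) + (105/2 + 6384 - 1/2*207936) = 918/27773 + (105/2 + 6384 - 103968) = 918/27773 - 195063/2 = -5417482863/55546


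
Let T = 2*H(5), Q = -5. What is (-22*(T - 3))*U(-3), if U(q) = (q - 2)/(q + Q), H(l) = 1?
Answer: 55/4 ≈ 13.750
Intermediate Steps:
U(q) = (-2 + q)/(-5 + q) (U(q) = (q - 2)/(q - 5) = (-2 + q)/(-5 + q))
T = 2 (T = 2*1 = 2)
(-22*(T - 3))*U(-3) = (-22*(2 - 3))*((-2 - 3)/(-5 - 3)) = (-22*(-1))*(-5/(-8)) = 22*(-1/8*(-5)) = 22*(5/8) = 55/4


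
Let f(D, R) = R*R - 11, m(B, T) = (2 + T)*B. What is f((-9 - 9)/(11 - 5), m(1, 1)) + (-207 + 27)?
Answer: -182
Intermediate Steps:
m(B, T) = B*(2 + T)
f(D, R) = -11 + R**2 (f(D, R) = R**2 - 11 = -11 + R**2)
f((-9 - 9)/(11 - 5), m(1, 1)) + (-207 + 27) = (-11 + (1*(2 + 1))**2) + (-207 + 27) = (-11 + (1*3)**2) - 180 = (-11 + 3**2) - 180 = (-11 + 9) - 180 = -2 - 180 = -182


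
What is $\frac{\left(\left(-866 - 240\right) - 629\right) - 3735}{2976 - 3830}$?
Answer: $\frac{2735}{427} \approx 6.4052$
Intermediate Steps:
$\frac{\left(\left(-866 - 240\right) - 629\right) - 3735}{2976 - 3830} = \frac{\left(-1106 - 629\right) - 3735}{-854} = \left(-1735 - 3735\right) \left(- \frac{1}{854}\right) = \left(-5470\right) \left(- \frac{1}{854}\right) = \frac{2735}{427}$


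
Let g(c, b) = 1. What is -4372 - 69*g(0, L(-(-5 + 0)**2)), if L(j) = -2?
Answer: -4441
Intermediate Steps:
-4372 - 69*g(0, L(-(-5 + 0)**2)) = -4372 - 69 = -4441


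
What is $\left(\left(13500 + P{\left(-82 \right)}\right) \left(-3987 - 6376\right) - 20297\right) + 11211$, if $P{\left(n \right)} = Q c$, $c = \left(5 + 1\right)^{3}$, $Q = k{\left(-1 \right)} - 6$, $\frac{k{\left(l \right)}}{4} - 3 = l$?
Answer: $-144386402$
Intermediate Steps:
$k{\left(l \right)} = 12 + 4 l$
$Q = 2$ ($Q = \left(12 + 4 \left(-1\right)\right) - 6 = \left(12 - 4\right) - 6 = 8 - 6 = 2$)
$c = 216$ ($c = 6^{3} = 216$)
$P{\left(n \right)} = 432$ ($P{\left(n \right)} = 2 \cdot 216 = 432$)
$\left(\left(13500 + P{\left(-82 \right)}\right) \left(-3987 - 6376\right) - 20297\right) + 11211 = \left(\left(13500 + 432\right) \left(-3987 - 6376\right) - 20297\right) + 11211 = \left(13932 \left(-10363\right) - 20297\right) + 11211 = \left(-144377316 - 20297\right) + 11211 = -144397613 + 11211 = -144386402$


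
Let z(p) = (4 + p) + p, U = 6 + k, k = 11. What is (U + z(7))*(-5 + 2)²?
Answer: 315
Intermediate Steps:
U = 17 (U = 6 + 11 = 17)
z(p) = 4 + 2*p
(U + z(7))*(-5 + 2)² = (17 + (4 + 2*7))*(-5 + 2)² = (17 + (4 + 14))*(-3)² = (17 + 18)*9 = 35*9 = 315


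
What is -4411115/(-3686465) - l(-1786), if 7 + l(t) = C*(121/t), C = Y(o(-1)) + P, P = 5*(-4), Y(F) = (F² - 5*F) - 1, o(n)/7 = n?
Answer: 16413671903/1316805298 ≈ 12.465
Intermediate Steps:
o(n) = 7*n
Y(F) = -1 + F² - 5*F
P = -20
C = 63 (C = (-1 + (7*(-1))² - 35*(-1)) - 20 = (-1 + (-7)² - 5*(-7)) - 20 = (-1 + 49 + 35) - 20 = 83 - 20 = 63)
l(t) = -7 + 7623/t (l(t) = -7 + 63*(121/t) = -7 + 7623/t)
-4411115/(-3686465) - l(-1786) = -4411115/(-3686465) - (-7 + 7623/(-1786)) = -4411115*(-1/3686465) - (-7 + 7623*(-1/1786)) = 882223/737293 - (-7 - 7623/1786) = 882223/737293 - 1*(-20125/1786) = 882223/737293 + 20125/1786 = 16413671903/1316805298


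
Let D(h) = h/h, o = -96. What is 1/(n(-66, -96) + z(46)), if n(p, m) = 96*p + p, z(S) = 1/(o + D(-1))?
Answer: -95/608191 ≈ -0.00015620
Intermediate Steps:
D(h) = 1
z(S) = -1/95 (z(S) = 1/(-96 + 1) = 1/(-95) = -1/95)
n(p, m) = 97*p
1/(n(-66, -96) + z(46)) = 1/(97*(-66) - 1/95) = 1/(-6402 - 1/95) = 1/(-608191/95) = -95/608191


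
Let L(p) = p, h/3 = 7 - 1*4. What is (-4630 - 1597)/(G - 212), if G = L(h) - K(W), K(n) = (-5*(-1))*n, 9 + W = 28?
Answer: 6227/298 ≈ 20.896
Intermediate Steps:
h = 9 (h = 3*(7 - 1*4) = 3*(7 - 4) = 3*3 = 9)
W = 19 (W = -9 + 28 = 19)
K(n) = 5*n
G = -86 (G = 9 - 5*19 = 9 - 1*95 = 9 - 95 = -86)
(-4630 - 1597)/(G - 212) = (-4630 - 1597)/(-86 - 212) = -6227/(-298) = -6227*(-1/298) = 6227/298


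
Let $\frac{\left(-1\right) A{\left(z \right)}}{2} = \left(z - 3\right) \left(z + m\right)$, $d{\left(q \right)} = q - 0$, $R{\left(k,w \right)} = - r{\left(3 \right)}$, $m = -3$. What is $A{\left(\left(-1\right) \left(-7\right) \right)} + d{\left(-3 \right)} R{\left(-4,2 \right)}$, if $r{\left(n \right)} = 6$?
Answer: $-14$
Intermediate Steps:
$R{\left(k,w \right)} = -6$ ($R{\left(k,w \right)} = \left(-1\right) 6 = -6$)
$d{\left(q \right)} = q$ ($d{\left(q \right)} = q + 0 = q$)
$A{\left(z \right)} = - 2 \left(-3 + z\right)^{2}$ ($A{\left(z \right)} = - 2 \left(z - 3\right) \left(z - 3\right) = - 2 \left(-3 + z\right) \left(-3 + z\right) = - 2 \left(-3 + z\right)^{2}$)
$A{\left(\left(-1\right) \left(-7\right) \right)} + d{\left(-3 \right)} R{\left(-4,2 \right)} = \left(-18 - 2 \left(\left(-1\right) \left(-7\right)\right)^{2} + 12 \left(\left(-1\right) \left(-7\right)\right)\right) - -18 = \left(-18 - 2 \cdot 7^{2} + 12 \cdot 7\right) + 18 = \left(-18 - 98 + 84\right) + 18 = -32 + 18 = -14$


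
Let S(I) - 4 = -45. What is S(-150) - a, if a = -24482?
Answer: 24441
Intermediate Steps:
S(I) = -41 (S(I) = 4 - 45 = -41)
S(-150) - a = -41 - 1*(-24482) = -41 + 24482 = 24441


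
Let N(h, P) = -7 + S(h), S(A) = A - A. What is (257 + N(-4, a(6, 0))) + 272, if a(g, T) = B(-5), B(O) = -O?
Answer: 522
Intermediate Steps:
a(g, T) = 5 (a(g, T) = -1*(-5) = 5)
S(A) = 0
N(h, P) = -7 (N(h, P) = -7 + 0 = -7)
(257 + N(-4, a(6, 0))) + 272 = (257 - 7) + 272 = 250 + 272 = 522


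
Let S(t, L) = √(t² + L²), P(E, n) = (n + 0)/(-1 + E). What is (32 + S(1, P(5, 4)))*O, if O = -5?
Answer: -160 - 5*√2 ≈ -167.07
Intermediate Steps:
P(E, n) = n/(-1 + E)
S(t, L) = √(L² + t²)
(32 + S(1, P(5, 4)))*O = (32 + √((4/(-1 + 5))² + 1²))*(-5) = (32 + √((4/4)² + 1))*(-5) = (32 + √((4*(¼))² + 1))*(-5) = (32 + √(1² + 1))*(-5) = (32 + √(1 + 1))*(-5) = (32 + √2)*(-5) = -160 - 5*√2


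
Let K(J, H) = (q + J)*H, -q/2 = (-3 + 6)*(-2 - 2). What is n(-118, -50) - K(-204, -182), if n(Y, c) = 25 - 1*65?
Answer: -32800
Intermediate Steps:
q = 24 (q = -2*(-3 + 6)*(-2 - 2) = -6*(-4) = -2*(-12) = 24)
K(J, H) = H*(24 + J) (K(J, H) = (24 + J)*H = H*(24 + J))
n(Y, c) = -40 (n(Y, c) = 25 - 65 = -40)
n(-118, -50) - K(-204, -182) = -40 - (-182)*(24 - 204) = -40 - (-182)*(-180) = -40 - 1*32760 = -40 - 32760 = -32800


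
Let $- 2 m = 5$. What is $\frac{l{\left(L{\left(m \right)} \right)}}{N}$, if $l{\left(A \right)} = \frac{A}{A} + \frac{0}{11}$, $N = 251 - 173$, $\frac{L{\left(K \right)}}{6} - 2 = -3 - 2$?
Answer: $\frac{1}{78} \approx 0.012821$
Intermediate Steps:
$m = - \frac{5}{2}$ ($m = \left(- \frac{1}{2}\right) 5 = - \frac{5}{2} \approx -2.5$)
$L{\left(K \right)} = -18$ ($L{\left(K \right)} = 12 + 6 \left(-3 - 2\right) = 12 + 6 \left(-5\right) = 12 - 30 = -18$)
$N = 78$
$l{\left(A \right)} = 1$ ($l{\left(A \right)} = 1 + 0 \cdot \frac{1}{11} = 1 + 0 = 1$)
$\frac{l{\left(L{\left(m \right)} \right)}}{N} = 1 \cdot \frac{1}{78} = \frac{1}{78}$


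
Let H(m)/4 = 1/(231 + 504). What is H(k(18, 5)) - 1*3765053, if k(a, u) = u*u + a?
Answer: -2767313951/735 ≈ -3.7651e+6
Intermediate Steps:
k(a, u) = a + u² (k(a, u) = u² + a = a + u²)
H(m) = 4/735 (H(m) = 4/(231 + 504) = 4/735)
H(k(18, 5)) - 1*3765053 = 4/735 - 1*3765053 = 4/735 - 3765053 = -2767313951/735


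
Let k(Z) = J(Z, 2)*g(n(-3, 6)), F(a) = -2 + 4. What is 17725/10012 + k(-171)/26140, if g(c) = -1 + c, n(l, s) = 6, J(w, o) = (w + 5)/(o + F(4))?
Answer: 46125401/26171368 ≈ 1.7624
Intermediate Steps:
F(a) = 2
J(w, o) = (5 + w)/(2 + o) (J(w, o) = (w + 5)/(o + 2) = (5 + w)/(2 + o))
k(Z) = 25/4 + 5*Z/4 (k(Z) = ((5 + Z)/(2 + 2))*(-1 + 6) = ((5 + Z)/4)*5 = (5/4 + Z/4)*5 = 25/4 + 5*Z/4)
17725/10012 + k(-171)/26140 = 17725/10012 + (25/4 + (5/4)*(-171))/26140 = 17725*(1/10012) + (25/4 - 855/4)*(1/26140) = 17725/10012 - 415/2*1/26140 = 17725/10012 - 83/10456 = 46125401/26171368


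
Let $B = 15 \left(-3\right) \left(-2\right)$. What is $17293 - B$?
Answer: $17203$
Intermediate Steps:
$B = 90$ ($B = \left(-45\right) \left(-2\right) = 90$)
$17293 - B = 17293 - 90 = 17203$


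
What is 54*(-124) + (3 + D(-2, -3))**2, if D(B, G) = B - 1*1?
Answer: -6696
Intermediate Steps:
D(B, G) = -1 + B (D(B, G) = B - 1 = -1 + B)
54*(-124) + (3 + D(-2, -3))**2 = 54*(-124) + (3 + (-1 - 2))**2 = -6696 + (3 - 3)**2 = -6696 + 0**2 = -6696 + 0 = -6696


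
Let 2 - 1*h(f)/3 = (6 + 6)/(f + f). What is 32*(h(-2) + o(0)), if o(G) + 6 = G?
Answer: 288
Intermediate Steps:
o(G) = -6 + G
h(f) = 6 - 18/f (h(f) = 6 - 3*(6 + 6)/(f + f) = 6 - 36/(2*f) = 6 - 36*1/(2*f) = 6 - 18/f)
32*(h(-2) + o(0)) = 32*((6 - 18/(-2)) + (-6 + 0)) = 32*((6 - 18*(-½)) - 6) = 32*((6 + 9) - 6) = 32*(15 - 6) = 32*9 = 288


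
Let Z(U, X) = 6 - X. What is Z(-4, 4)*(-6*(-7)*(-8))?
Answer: -672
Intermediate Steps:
Z(-4, 4)*(-6*(-7)*(-8)) = (6 - 1*4)*(-6*(-7)*(-8)) = (6 - 4)*(42*(-8)) = 2*(-336) = -672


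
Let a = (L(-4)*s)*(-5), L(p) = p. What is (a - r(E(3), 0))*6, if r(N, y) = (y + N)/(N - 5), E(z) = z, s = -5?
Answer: -591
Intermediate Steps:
r(N, y) = (N + y)/(-5 + N)
a = -100 (a = -4*(-5)*(-5) = 20*(-5) = -100)
(a - r(E(3), 0))*6 = (-100 - (3 + 0)/(-5 + 3))*6 = (-100 - 3/(-2))*6 = (-100 - (-1)*3/2)*6 = (-100 - 1*(-3/2))*6 = (-100 + 3/2)*6 = -197/2*6 = -591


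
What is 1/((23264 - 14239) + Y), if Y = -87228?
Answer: -1/78203 ≈ -1.2787e-5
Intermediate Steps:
1/((23264 - 14239) + Y) = 1/((23264 - 14239) - 87228) = 1/(9025 - 87228) = 1/(-78203) = -1/78203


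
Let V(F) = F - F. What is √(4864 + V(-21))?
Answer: 16*√19 ≈ 69.742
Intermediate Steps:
V(F) = 0
√(4864 + V(-21)) = √(4864 + 0) = √4864 = 16*√19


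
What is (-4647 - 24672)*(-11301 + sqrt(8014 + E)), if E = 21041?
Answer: 331334019 - 29319*sqrt(29055) ≈ 3.2634e+8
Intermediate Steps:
(-4647 - 24672)*(-11301 + sqrt(8014 + E)) = (-4647 - 24672)*(-11301 + sqrt(8014 + 21041)) = -29319*(-11301 + sqrt(29055)) = 331334019 - 29319*sqrt(29055)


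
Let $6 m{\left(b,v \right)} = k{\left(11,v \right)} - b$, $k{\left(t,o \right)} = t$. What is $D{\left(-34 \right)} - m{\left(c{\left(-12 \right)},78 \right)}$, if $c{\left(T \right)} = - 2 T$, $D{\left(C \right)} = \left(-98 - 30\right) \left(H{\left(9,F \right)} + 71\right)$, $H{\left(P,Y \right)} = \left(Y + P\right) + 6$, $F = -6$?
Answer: $- \frac{61427}{6} \approx -10238.0$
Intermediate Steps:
$H{\left(P,Y \right)} = 6 + P + Y$ ($H{\left(P,Y \right)} = \left(P + Y\right) + 6 = 6 + P + Y$)
$D{\left(C \right)} = -10240$ ($D{\left(C \right)} = \left(-98 - 30\right) \left(\left(6 + 9 - 6\right) + 71\right) = - 128 \left(9 + 71\right) = \left(-128\right) 80 = -10240$)
$m{\left(b,v \right)} = \frac{11}{6} - \frac{b}{6}$ ($m{\left(b,v \right)} = \frac{11 - b}{6} = \frac{11}{6} - \frac{b}{6}$)
$D{\left(-34 \right)} - m{\left(c{\left(-12 \right)},78 \right)} = -10240 - \left(\frac{11}{6} - \frac{\left(-2\right) \left(-12\right)}{6}\right) = -10240 - \left(\frac{11}{6} - 4\right) = -10240 - - \frac{13}{6} = -10240 + \frac{13}{6} = - \frac{61427}{6}$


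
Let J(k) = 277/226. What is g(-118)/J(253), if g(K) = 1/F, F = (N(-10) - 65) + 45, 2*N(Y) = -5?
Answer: -452/12465 ≈ -0.036262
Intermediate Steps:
J(k) = 277/226 (J(k) = 277*(1/226) = 277/226)
N(Y) = -5/2 (N(Y) = (1/2)*(-5) = -5/2)
F = -45/2 (F = (-5/2 - 65) + 45 = -135/2 + 45 = -45/2 ≈ -22.500)
g(K) = -2/45 (g(K) = 1/(-45/2) = -2/45)
g(-118)/J(253) = -2/(45*277/226) = -2/45*226/277 = -452/12465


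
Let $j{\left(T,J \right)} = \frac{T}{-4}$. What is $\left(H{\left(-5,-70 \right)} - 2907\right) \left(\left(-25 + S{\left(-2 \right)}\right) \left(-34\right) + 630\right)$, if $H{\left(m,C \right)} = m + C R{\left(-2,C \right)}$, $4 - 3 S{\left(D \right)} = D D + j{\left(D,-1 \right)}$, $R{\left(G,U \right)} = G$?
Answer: $-4118268$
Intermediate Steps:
$j{\left(T,J \right)} = - \frac{T}{4}$ ($j{\left(T,J \right)} = T \left(- \frac{1}{4}\right) = - \frac{T}{4}$)
$S{\left(D \right)} = \frac{4}{3} - \frac{D^{2}}{3} + \frac{D}{12}$ ($S{\left(D \right)} = \frac{4}{3} - \frac{D D - \frac{D}{4}}{3} = \frac{4}{3} - \frac{D^{2} - \frac{D}{4}}{3} = \frac{4}{3} - \left(- \frac{D}{12} + \frac{D^{2}}{3}\right) = \frac{4}{3} - \frac{D^{2}}{3} + \frac{D}{12}$)
$H{\left(m,C \right)} = m - 2 C$ ($H{\left(m,C \right)} = m + C \left(-2\right) = m - 2 C$)
$\left(H{\left(-5,-70 \right)} - 2907\right) \left(\left(-25 + S{\left(-2 \right)}\right) \left(-34\right) + 630\right) = \left(\left(-5 - -140\right) - 2907\right) \left(\left(-25 + \left(\frac{4}{3} - \frac{\left(-2\right)^{2}}{3} + \frac{1}{12} \left(-2\right)\right)\right) \left(-34\right) + 630\right) = \left(\left(-5 + 140\right) - 2907\right) \left(\left(-25 - \frac{1}{6}\right) \left(-34\right) + 630\right) = \left(135 - 2907\right) \left(\left(-25 - \frac{1}{6}\right) \left(-34\right) + 630\right) = - 2772 \left(\left(-25 - \frac{1}{6}\right) \left(-34\right) + 630\right) = - 2772 \left(\left(- \frac{151}{6}\right) \left(-34\right) + 630\right) = - 2772 \left(\frac{2567}{3} + 630\right) = \left(-2772\right) \frac{4457}{3} = -4118268$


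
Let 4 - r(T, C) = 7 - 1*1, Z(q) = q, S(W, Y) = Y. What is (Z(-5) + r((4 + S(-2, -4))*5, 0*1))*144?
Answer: -1008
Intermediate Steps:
r(T, C) = -2 (r(T, C) = 4 - (7 - 1*1) = 4 - (7 - 1) = 4 - 1*6 = 4 - 6 = -2)
(Z(-5) + r((4 + S(-2, -4))*5, 0*1))*144 = (-5 - 2)*144 = -7*144 = -1008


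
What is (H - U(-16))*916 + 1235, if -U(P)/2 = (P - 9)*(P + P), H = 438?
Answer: 1868043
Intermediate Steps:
U(P) = -4*P*(-9 + P) (U(P) = -2*(P - 9)*(P + P) = -2*(-9 + P)*2*P = -4*P*(-9 + P))
(H - U(-16))*916 + 1235 = (438 - 4*(-16)*(9 - 1*(-16)))*916 + 1235 = (438 - 4*(-16)*(9 + 16))*916 + 1235 = (438 - 4*(-16)*25)*916 + 1235 = (438 - 1*(-1600))*916 + 1235 = (438 + 1600)*916 + 1235 = 2038*916 + 1235 = 1866808 + 1235 = 1868043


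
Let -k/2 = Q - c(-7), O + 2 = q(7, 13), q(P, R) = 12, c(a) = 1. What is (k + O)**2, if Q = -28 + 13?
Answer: 1764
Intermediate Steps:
Q = -15
O = 10 (O = -2 + 12 = 10)
k = 32 (k = -2*(-15 - 1*1) = -2*(-15 - 1) = -2*(-16) = 32)
(k + O)**2 = (32 + 10)**2 = 42**2 = 1764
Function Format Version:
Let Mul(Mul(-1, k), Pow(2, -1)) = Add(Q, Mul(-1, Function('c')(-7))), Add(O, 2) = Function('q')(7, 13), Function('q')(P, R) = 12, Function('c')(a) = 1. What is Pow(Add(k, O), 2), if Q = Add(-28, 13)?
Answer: 1764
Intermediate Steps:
Q = -15
O = 10 (O = Add(-2, 12) = 10)
k = 32 (k = Mul(-2, Add(-15, Mul(-1, 1))) = Mul(-2, Add(-15, -1)) = Mul(-2, -16) = 32)
Pow(Add(k, O), 2) = Pow(Add(32, 10), 2) = Pow(42, 2) = 1764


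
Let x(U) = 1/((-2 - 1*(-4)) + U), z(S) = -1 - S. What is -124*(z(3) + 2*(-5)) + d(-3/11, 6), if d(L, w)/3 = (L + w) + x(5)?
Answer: 135028/77 ≈ 1753.6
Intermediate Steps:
x(U) = 1/(2 + U) (x(U) = 1/((-2 + 4) + U) = 1/(2 + U))
d(L, w) = 3/7 + 3*L + 3*w (d(L, w) = 3*((L + w) + 1/(2 + 5)) = 3*((L + w) + 1/7) = 3*((L + w) + ⅐) = 3*(⅐ + L + w) = 3/7 + 3*L + 3*w)
-124*(z(3) + 2*(-5)) + d(-3/11, 6) = -124*((-1 - 1*3) + 2*(-5)) + (3/7 + 3*(-3/11) + 3*6) = -124*((-1 - 3) - 10) + (3/7 + 3*(-3*1/11) + 18) = -124*(-4 - 10) + (3/7 + 3*(-3/11) + 18) = -124*(-14) + (3/7 - 9/11 + 18) = 1736 + 1356/77 = 135028/77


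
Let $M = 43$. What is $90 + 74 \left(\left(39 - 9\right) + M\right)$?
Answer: $5492$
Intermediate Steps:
$90 + 74 \left(\left(39 - 9\right) + M\right) = 90 + 74 \left(\left(39 - 9\right) + 43\right) = 90 + 74 \left(30 + 43\right) = 90 + 74 \cdot 73 = 90 + 5402 = 5492$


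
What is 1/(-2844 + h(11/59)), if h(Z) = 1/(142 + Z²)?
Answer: -494423/1406135531 ≈ -0.00035162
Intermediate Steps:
1/(-2844 + h(11/59)) = 1/(-2844 + 1/(142 + (11/59)²)) = 1/(-2844 + 1/(142 + 121/3481)) = 1/(-2844 + 1/(494423/3481)) = 1/(-2844 + 3481/494423) = 1/(-1406135531/494423) = -494423/1406135531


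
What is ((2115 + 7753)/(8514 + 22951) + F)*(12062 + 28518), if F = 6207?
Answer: 1585161306268/6293 ≈ 2.5189e+8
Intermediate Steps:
((2115 + 7753)/(8514 + 22951) + F)*(12062 + 28518) = ((2115 + 7753)/(8514 + 22951) + 6207)*(12062 + 28518) = (9868/31465 + 6207)*40580 = (195313123/31465)*40580 = 1585161306268/6293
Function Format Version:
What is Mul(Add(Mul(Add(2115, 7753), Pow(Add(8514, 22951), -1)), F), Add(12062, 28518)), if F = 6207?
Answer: Rational(1585161306268, 6293) ≈ 2.5189e+8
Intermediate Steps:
Mul(Add(Mul(Add(2115, 7753), Pow(Add(8514, 22951), -1)), F), Add(12062, 28518)) = Mul(Add(Mul(Add(2115, 7753), Pow(Add(8514, 22951), -1)), 6207), Add(12062, 28518)) = Mul(Add(Mul(9868, Pow(31465, -1)), 6207), 40580) = Mul(Add(Mul(9868, Rational(1, 31465)), 6207), 40580) = Mul(Add(Rational(9868, 31465), 6207), 40580) = Mul(Rational(195313123, 31465), 40580) = Rational(1585161306268, 6293)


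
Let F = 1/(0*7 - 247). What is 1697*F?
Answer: -1697/247 ≈ -6.8704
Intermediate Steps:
F = -1/247 (F = 1/(0 - 247) = 1/(-247) = -1/247 ≈ -0.0040486)
1697*F = 1697*(-1/247) = -1697/247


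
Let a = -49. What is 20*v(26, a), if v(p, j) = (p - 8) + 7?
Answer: 500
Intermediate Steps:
v(p, j) = -1 + p (v(p, j) = (-8 + p) + 7 = -1 + p)
20*v(26, a) = 20*(-1 + 26) = 20*25 = 500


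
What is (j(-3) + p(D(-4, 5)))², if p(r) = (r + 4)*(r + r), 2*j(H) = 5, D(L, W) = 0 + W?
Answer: 34225/4 ≈ 8556.3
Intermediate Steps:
D(L, W) = W
j(H) = 5/2 (j(H) = (½)*5 = 5/2)
p(r) = 2*r*(4 + r) (p(r) = (4 + r)*(2*r) = 2*r*(4 + r))
(j(-3) + p(D(-4, 5)))² = (5/2 + 2*5*(4 + 5))² = (5/2 + 2*5*9)² = (5/2 + 90)² = (185/2)² = 34225/4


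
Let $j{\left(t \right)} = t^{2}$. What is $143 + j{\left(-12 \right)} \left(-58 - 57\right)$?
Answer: $-16417$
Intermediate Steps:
$143 + j{\left(-12 \right)} \left(-58 - 57\right) = 143 + \left(-12\right)^{2} \left(-58 - 57\right) = 143 + 144 \left(-58 - 57\right) = 143 + 144 \left(-115\right) = 143 - 16560 = -16417$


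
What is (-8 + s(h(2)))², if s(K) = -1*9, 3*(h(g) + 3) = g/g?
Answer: 289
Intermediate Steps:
h(g) = -8/3 (h(g) = -3 + (g/g)/3 = -3 + (⅓)*1 = -3 + ⅓ = -8/3)
s(K) = -9
(-8 + s(h(2)))² = (-8 - 9)² = (-17)² = 289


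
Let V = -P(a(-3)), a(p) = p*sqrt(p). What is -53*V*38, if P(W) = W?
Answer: -6042*I*sqrt(3) ≈ -10465.0*I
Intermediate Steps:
a(p) = p**(3/2)
V = 3*I*sqrt(3) (V = -(-3)**(3/2) = -(-3)*I*sqrt(3) = 3*I*sqrt(3) ≈ 5.1962*I)
-53*V*38 = -159*I*sqrt(3)*38 = -6042*I*sqrt(3)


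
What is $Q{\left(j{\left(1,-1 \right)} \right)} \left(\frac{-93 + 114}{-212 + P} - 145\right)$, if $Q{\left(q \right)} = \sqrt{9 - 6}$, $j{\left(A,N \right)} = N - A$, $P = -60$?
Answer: $- \frac{39461 \sqrt{3}}{272} \approx -251.28$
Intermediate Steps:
$Q{\left(q \right)} = \sqrt{3}$
$Q{\left(j{\left(1,-1 \right)} \right)} \left(\frac{-93 + 114}{-212 + P} - 145\right) = \sqrt{3} \left(\frac{-93 + 114}{-212 - 60} - 145\right) = \sqrt{3} \left(\frac{21}{-272} - 145\right) = \sqrt{3} \left(21 \left(- \frac{1}{272}\right) - 145\right) = \sqrt{3} \left(- \frac{21}{272} - 145\right) = \sqrt{3} \left(- \frac{39461}{272}\right) = - \frac{39461 \sqrt{3}}{272}$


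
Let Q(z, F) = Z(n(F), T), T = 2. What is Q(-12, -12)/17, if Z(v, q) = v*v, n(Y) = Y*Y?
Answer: 20736/17 ≈ 1219.8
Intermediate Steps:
n(Y) = Y²
Z(v, q) = v²
Q(z, F) = F⁴ (Q(z, F) = (F²)² = F⁴)
Q(-12, -12)/17 = (-12)⁴/17 = 20736*(1/17) = 20736/17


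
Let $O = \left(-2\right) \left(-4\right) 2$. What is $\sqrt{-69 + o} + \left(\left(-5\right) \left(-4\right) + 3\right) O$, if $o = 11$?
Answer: $368 + i \sqrt{58} \approx 368.0 + 7.6158 i$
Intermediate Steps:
$O = 16$ ($O = 8 \cdot 2 = 16$)
$\sqrt{-69 + o} + \left(\left(-5\right) \left(-4\right) + 3\right) O = \sqrt{-69 + 11} + \left(\left(-5\right) \left(-4\right) + 3\right) 16 = \sqrt{-58} + \left(20 + 3\right) 16 = i \sqrt{58} + 23 \cdot 16 = i \sqrt{58} + 368 = 368 + i \sqrt{58}$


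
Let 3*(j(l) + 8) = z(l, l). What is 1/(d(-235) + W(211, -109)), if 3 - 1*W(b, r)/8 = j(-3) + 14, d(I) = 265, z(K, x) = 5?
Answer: 3/683 ≈ 0.0043924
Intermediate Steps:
j(l) = -19/3 (j(l) = -8 + (⅓)*5 = -8 + 5/3 = -19/3)
W(b, r) = -112/3 (W(b, r) = 24 - 8*(-19/3 + 14) = 24 - 8*23/3 = 24 - 184/3 = -112/3)
1/(d(-235) + W(211, -109)) = 1/(265 - 112/3) = 1/(683/3) = 3/683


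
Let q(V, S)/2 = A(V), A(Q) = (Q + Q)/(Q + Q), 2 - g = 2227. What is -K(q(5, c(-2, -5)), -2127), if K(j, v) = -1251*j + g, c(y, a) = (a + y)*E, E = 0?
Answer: 4727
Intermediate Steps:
g = -2225 (g = 2 - 1*2227 = 2 - 2227 = -2225)
c(y, a) = 0 (c(y, a) = (a + y)*0 = 0)
A(Q) = 1 (A(Q) = (2*Q)/((2*Q)) = (2*Q)*(1/(2*Q)) = 1)
q(V, S) = 2 (q(V, S) = 2*1 = 2)
K(j, v) = -2225 - 1251*j (K(j, v) = -1251*j - 2225 = -2225 - 1251*j)
-K(q(5, c(-2, -5)), -2127) = -(-2225 - 1251*2) = -(-2225 - 2502) = -1*(-4727) = 4727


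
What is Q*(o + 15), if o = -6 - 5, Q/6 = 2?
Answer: 48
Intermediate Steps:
Q = 12 (Q = 6*2 = 12)
o = -11
Q*(o + 15) = 12*(-11 + 15) = 12*4 = 48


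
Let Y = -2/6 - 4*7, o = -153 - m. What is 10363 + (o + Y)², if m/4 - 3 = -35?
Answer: 118867/9 ≈ 13207.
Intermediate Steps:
m = -128 (m = 12 + 4*(-35) = 12 - 140 = -128)
o = -25 (o = -153 - 1*(-128) = -153 + 128 = -25)
Y = -85/3 (Y = -2*⅙ - 28 = -⅓ - 28 = -85/3 ≈ -28.333)
10363 + (o + Y)² = 10363 + (-25 - 85/3)² = 10363 + (-160/3)² = 10363 + 25600/9 = 118867/9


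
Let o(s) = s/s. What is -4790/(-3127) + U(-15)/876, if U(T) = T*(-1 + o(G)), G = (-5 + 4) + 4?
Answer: 4790/3127 ≈ 1.5318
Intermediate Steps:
G = 3 (G = -1 + 4 = 3)
o(s) = 1
U(T) = 0 (U(T) = T*(-1 + 1) = T*0 = 0)
-4790/(-3127) + U(-15)/876 = -4790/(-3127) + 0/876 = -4790*(-1/3127) + 0*(1/876) = 4790/3127 + 0 = 4790/3127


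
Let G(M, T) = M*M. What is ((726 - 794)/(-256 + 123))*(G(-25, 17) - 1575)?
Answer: -3400/7 ≈ -485.71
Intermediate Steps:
G(M, T) = M**2
((726 - 794)/(-256 + 123))*(G(-25, 17) - 1575) = ((726 - 794)/(-256 + 123))*((-25)**2 - 1575) = (-68/(-133))*(625 - 1575) = -68*(-1/133)*(-950) = (68/133)*(-950) = -3400/7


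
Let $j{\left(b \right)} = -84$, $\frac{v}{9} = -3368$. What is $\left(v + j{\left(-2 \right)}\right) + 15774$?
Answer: $-14622$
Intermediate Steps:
$v = -30312$ ($v = 9 \left(-3368\right) = -30312$)
$\left(v + j{\left(-2 \right)}\right) + 15774 = \left(-30312 - 84\right) + 15774 = -30396 + 15774 = -14622$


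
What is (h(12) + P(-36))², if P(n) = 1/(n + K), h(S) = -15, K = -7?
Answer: 417316/1849 ≈ 225.70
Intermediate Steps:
P(n) = 1/(-7 + n) (P(n) = 1/(n - 7) = 1/(-7 + n))
(h(12) + P(-36))² = (-15 + 1/(-7 - 36))² = (-15 + 1/(-43))² = (-15 - 1/43)² = (-646/43)² = 417316/1849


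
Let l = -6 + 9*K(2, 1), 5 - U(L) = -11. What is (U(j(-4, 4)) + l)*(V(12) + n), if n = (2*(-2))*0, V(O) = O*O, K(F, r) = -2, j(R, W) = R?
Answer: -1152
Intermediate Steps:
U(L) = 16 (U(L) = 5 - 1*(-11) = 5 + 11 = 16)
l = -24 (l = -6 + 9*(-2) = -6 - 18 = -24)
V(O) = O**2
n = 0 (n = -4*0 = 0)
(U(j(-4, 4)) + l)*(V(12) + n) = (16 - 24)*(12**2 + 0) = -8*(144 + 0) = -8*144 = -1152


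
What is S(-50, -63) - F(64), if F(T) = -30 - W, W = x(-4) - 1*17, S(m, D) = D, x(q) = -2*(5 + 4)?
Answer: -68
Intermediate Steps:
x(q) = -18 (x(q) = -2*9 = -18)
W = -35 (W = -18 - 1*17 = -18 - 17 = -35)
F(T) = 5 (F(T) = -30 - 1*(-35) = -30 + 35 = 5)
S(-50, -63) - F(64) = -63 - 1*5 = -63 - 5 = -68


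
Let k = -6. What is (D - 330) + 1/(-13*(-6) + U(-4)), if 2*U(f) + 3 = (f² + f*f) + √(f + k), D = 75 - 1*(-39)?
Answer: 2*(-108*√10 + 19979*I)/(√10 - 185*I) ≈ -215.99 - 0.00018474*I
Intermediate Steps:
D = 114 (D = 75 + 39 = 114)
U(f) = -3/2 + f² + √(-6 + f)/2 (U(f) = -3/2 + ((f² + f*f) + √(f - 6))/2 = -3/2 + ((f² + f²) + √(-6 + f))/2 = -3/2 + (2*f² + √(-6 + f))/2 = -3/2 + (√(-6 + f) + 2*f²)/2 = -3/2 + (f² + √(-6 + f)/2) = -3/2 + f² + √(-6 + f)/2)
(D - 330) + 1/(-13*(-6) + U(-4)) = (114 - 330) + 1/(-13*(-6) + (-3/2 + (-4)² + √(-6 - 4)/2)) = -216 + 1/(78 + (-3/2 + 16 + √(-10)/2)) = -216 + 1/(78 + (-3/2 + 16 + (I*√10)/2)) = -216 + 1/(78 + (-3/2 + 16 + I*√10/2)) = -216 + 1/(78 + (29/2 + I*√10/2)) = -216 + 1/(185/2 + I*√10/2)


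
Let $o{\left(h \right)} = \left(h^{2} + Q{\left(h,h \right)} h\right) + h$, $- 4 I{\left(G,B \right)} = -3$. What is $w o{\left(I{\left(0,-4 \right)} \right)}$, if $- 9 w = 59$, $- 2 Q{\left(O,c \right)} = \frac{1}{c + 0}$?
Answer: $- \frac{767}{144} \approx -5.3264$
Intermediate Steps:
$I{\left(G,B \right)} = \frac{3}{4}$ ($I{\left(G,B \right)} = \left(- \frac{1}{4}\right) \left(-3\right) = \frac{3}{4}$)
$Q{\left(O,c \right)} = - \frac{1}{2 c}$ ($Q{\left(O,c \right)} = - \frac{1}{2 \left(c + 0\right)} = - \frac{1}{2 c}$)
$w = - \frac{59}{9}$ ($w = \left(- \frac{1}{9}\right) 59 = - \frac{59}{9} \approx -6.5556$)
$o{\left(h \right)} = - \frac{1}{2} + h + h^{2}$ ($o{\left(h \right)} = \left(h^{2} + - \frac{1}{2 h} h\right) + h = \left(h^{2} - \frac{1}{2}\right) + h = \left(- \frac{1}{2} + h^{2}\right) + h = - \frac{1}{2} + h + h^{2}$)
$w o{\left(I{\left(0,-4 \right)} \right)} = - \frac{59 \left(- \frac{1}{2} + \frac{3}{4} + \left(\frac{3}{4}\right)^{2}\right)}{9} = - \frac{59 \left(- \frac{1}{2} + \frac{3}{4} + \frac{9}{16}\right)}{9} = \left(- \frac{59}{9}\right) \frac{13}{16} = - \frac{767}{144}$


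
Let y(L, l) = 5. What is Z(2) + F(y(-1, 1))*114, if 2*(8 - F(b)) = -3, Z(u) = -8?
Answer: 1075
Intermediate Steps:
F(b) = 19/2 (F(b) = 8 - ½*(-3) = 8 + 3/2 = 19/2)
Z(2) + F(y(-1, 1))*114 = -8 + (19/2)*114 = -8 + 1083 = 1075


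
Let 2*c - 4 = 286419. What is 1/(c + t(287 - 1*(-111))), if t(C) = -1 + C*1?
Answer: 2/287217 ≈ 6.9634e-6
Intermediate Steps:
c = 286423/2 (c = 2 + (½)*286419 = 2 + 286419/2 = 286423/2 ≈ 1.4321e+5)
t(C) = -1 + C
1/(c + t(287 - 1*(-111))) = 1/(286423/2 + (-1 + (287 - 1*(-111)))) = 1/(286423/2 + (-1 + (287 + 111))) = 1/(286423/2 + (-1 + 398)) = 1/(286423/2 + 397) = 1/(287217/2) = 2/287217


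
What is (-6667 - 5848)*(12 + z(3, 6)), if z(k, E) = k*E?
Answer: -375450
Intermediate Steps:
z(k, E) = E*k
(-6667 - 5848)*(12 + z(3, 6)) = (-6667 - 5848)*(12 + 6*3) = -12515*(12 + 18) = -12515*30 = -375450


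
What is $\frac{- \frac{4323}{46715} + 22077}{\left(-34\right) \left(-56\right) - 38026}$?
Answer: $- \frac{515661366}{843719615} \approx -0.61118$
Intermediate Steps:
$\frac{- \frac{4323}{46715} + 22077}{\left(-34\right) \left(-56\right) - 38026} = \frac{\left(-4323\right) \frac{1}{46715} + 22077}{1904 - 38026} = \frac{- \frac{4323}{46715} + 22077}{-36122} = \frac{1031322732}{46715} \left(- \frac{1}{36122}\right) = - \frac{515661366}{843719615}$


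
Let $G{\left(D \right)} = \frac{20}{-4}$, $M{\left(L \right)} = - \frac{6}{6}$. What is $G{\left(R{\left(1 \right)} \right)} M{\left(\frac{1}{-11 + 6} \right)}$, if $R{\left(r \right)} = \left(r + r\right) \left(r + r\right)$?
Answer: $5$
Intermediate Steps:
$M{\left(L \right)} = -1$ ($M{\left(L \right)} = \left(-6\right) \frac{1}{6} = -1$)
$R{\left(r \right)} = 4 r^{2}$ ($R{\left(r \right)} = 2 r 2 r = 4 r^{2}$)
$G{\left(D \right)} = -5$ ($G{\left(D \right)} = 20 \left(- \frac{1}{4}\right) = -5$)
$G{\left(R{\left(1 \right)} \right)} M{\left(\frac{1}{-11 + 6} \right)} = \left(-5\right) \left(-1\right) = 5$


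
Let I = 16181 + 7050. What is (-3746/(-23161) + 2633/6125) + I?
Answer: 3295659722038/141861125 ≈ 23232.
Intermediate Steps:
I = 23231
(-3746/(-23161) + 2633/6125) + I = (-3746/(-23161) + 2633/6125) + 23231 = (-3746*(-1/23161) + 2633*(1/6125)) + 23231 = (3746/23161 + 2633/6125) + 23231 = 83927163/141861125 + 23231 = 3295659722038/141861125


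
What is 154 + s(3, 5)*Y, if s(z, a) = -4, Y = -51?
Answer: 358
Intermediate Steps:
154 + s(3, 5)*Y = 154 - 4*(-51) = 154 + 204 = 358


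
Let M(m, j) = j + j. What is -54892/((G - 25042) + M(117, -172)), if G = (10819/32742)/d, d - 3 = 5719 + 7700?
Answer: 24123009802608/11156210855045 ≈ 2.1623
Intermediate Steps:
d = 13422 (d = 3 + (5719 + 7700) = 3 + 13419 = 13422)
M(m, j) = 2*j
G = 10819/439463124 (G = (10819/32742)/13422 = (10819*(1/32742))*(1/13422) = (10819/32742)*(1/13422) = 10819/439463124 ≈ 2.4619e-5)
-54892/((G - 25042) + M(117, -172)) = -54892/((10819/439463124 - 25042) + 2*(-172)) = -54892/(-11005035540389/439463124 - 344) = -54892/(-11156210855045/439463124) = -54892*(-439463124/11156210855045) = 24123009802608/11156210855045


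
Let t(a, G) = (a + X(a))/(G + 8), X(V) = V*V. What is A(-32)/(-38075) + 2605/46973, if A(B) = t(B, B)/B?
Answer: 2378992837/42923927400 ≈ 0.055423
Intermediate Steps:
X(V) = V**2
t(a, G) = (a + a**2)/(8 + G) (t(a, G) = (a + a**2)/(G + 8) = (a + a**2)/(8 + G))
A(B) = (1 + B)/(8 + B) (A(B) = (B*(1 + B)/(8 + B))/B = (1 + B)/(8 + B))
A(-32)/(-38075) + 2605/46973 = ((1 - 32)/(8 - 32))/(-38075) + 2605/46973 = (-31/(-24))*(-1/38075) + 2605*(1/46973) = -1/24*(-31)*(-1/38075) + 2605/46973 = (31/24)*(-1/38075) + 2605/46973 = -31/913800 + 2605/46973 = 2378992837/42923927400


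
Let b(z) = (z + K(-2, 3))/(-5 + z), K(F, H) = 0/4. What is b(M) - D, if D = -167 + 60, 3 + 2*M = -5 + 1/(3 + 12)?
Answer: 28902/269 ≈ 107.44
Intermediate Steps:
K(F, H) = 0 (K(F, H) = 0*(1/4) = 0)
M = -119/30 (M = -3/2 + (-5 + 1/(3 + 12))/2 = -3/2 + (-5 + 1/15)/2 = -3/2 + (1/2)*(-74/15) = -3/2 - 37/15 = -119/30 ≈ -3.9667)
D = -107
b(z) = z/(-5 + z) (b(z) = (z + 0)/(-5 + z) = z/(-5 + z))
b(M) - D = -119/(30*(-5 - 119/30)) - 1*(-107) = -119/(30*(-269/30)) + 107 = -119/30*(-30/269) + 107 = 119/269 + 107 = 28902/269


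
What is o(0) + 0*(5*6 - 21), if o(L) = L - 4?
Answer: -4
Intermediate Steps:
o(L) = -4 + L
o(0) + 0*(5*6 - 21) = (-4 + 0) + 0*(5*6 - 21) = -4 + 0*(30 - 21) = -4 + 0*9 = -4 + 0 = -4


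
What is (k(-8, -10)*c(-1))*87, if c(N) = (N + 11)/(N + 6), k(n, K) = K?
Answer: -1740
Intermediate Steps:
c(N) = (11 + N)/(6 + N)
(k(-8, -10)*c(-1))*87 = -10*(11 - 1)/(6 - 1)*87 = -10*10/5*87 = -2*10*87 = -10*2*87 = -20*87 = -1740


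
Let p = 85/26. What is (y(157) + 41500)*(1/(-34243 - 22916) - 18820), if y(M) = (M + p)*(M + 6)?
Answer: -1891375262654201/1486134 ≈ -1.2727e+9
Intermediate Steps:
p = 85/26 (p = 85*(1/26) = 85/26 ≈ 3.2692)
y(M) = (6 + M)*(85/26 + M) (y(M) = (M + 85/26)*(M + 6) = (85/26 + M)*(6 + M) = (6 + M)*(85/26 + M))
(y(157) + 41500)*(1/(-34243 - 22916) - 18820) = ((255/13 + 157**2 + (241/26)*157) + 41500)*(1/(-34243 - 22916) - 18820) = ((255/13 + 24649 + 37837/26) + 41500)*(1/(-57159) - 18820) = (679221/26 + 41500)*(-1/57159 - 18820) = (1758221/26)*(-1075732381/57159) = -1891375262654201/1486134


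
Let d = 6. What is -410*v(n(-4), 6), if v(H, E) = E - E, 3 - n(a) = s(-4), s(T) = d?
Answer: 0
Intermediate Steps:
s(T) = 6
n(a) = -3 (n(a) = 3 - 1*6 = 3 - 6 = -3)
v(H, E) = 0
-410*v(n(-4), 6) = -410*0 = 0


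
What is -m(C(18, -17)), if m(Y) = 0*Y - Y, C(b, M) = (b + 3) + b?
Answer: 39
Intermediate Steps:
C(b, M) = 3 + 2*b (C(b, M) = (3 + b) + b = 3 + 2*b)
m(Y) = -Y (m(Y) = 0 - Y = -Y)
-m(C(18, -17)) = -(-1)*(3 + 2*18) = -(-1)*(3 + 36) = -(-1)*39 = -1*(-39) = 39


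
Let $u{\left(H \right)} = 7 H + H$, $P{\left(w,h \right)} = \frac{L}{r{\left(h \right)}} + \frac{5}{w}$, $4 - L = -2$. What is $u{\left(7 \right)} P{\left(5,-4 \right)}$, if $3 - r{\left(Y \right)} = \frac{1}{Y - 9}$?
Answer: $\frac{826}{5} \approx 165.2$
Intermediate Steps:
$L = 6$ ($L = 4 - -2 = 4 + 2 = 6$)
$r{\left(Y \right)} = 3 - \frac{1}{-9 + Y}$ ($r{\left(Y \right)} = 3 - \frac{1}{Y - 9} = 3 - \frac{1}{-9 + Y}$)
$P{\left(w,h \right)} = \frac{5}{w} + \frac{6 \left(-9 + h\right)}{-28 + 3 h}$ ($P{\left(w,h \right)} = \frac{6}{\frac{1}{-9 + h} \left(-28 + 3 h\right)} + \frac{5}{w} = 6 \frac{-9 + h}{-28 + 3 h} + \frac{5}{w} = \frac{6 \left(-9 + h\right)}{-28 + 3 h} + \frac{5}{w} = \frac{5}{w} + \frac{6 \left(-9 + h\right)}{-28 + 3 h}$)
$u{\left(H \right)} = 8 H$
$u{\left(7 \right)} P{\left(5,-4 \right)} = 8 \cdot 7 \frac{-140 + 15 \left(-4\right) + 6 \cdot 5 \left(-9 - 4\right)}{5 \left(-28 + 3 \left(-4\right)\right)} = 56 \frac{-140 - 60 + 6 \cdot 5 \left(-13\right)}{5 \left(-28 - 12\right)} = 56 \frac{-140 - 60 - 390}{5 \left(-40\right)} = 56 \cdot \frac{1}{5} \left(- \frac{1}{40}\right) \left(-590\right) = 56 \cdot \frac{59}{20} = \frac{826}{5}$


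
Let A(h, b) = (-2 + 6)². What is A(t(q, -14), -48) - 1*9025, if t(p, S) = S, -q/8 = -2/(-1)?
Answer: -9009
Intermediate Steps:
q = -16 (q = -(-16)/(-1) = -(-16)*(-1) = -8*2 = -16)
A(h, b) = 16 (A(h, b) = 4² = 16)
A(t(q, -14), -48) - 1*9025 = 16 - 1*9025 = 16 - 9025 = -9009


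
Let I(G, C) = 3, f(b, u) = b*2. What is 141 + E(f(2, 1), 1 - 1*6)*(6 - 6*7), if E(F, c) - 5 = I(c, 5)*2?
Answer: -255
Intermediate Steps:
f(b, u) = 2*b
E(F, c) = 11 (E(F, c) = 5 + 3*2 = 5 + 6 = 11)
141 + E(f(2, 1), 1 - 1*6)*(6 - 6*7) = 141 + 11*(6 - 6*7) = 141 + 11*(6 - 42) = 141 + 11*(-36) = 141 - 396 = -255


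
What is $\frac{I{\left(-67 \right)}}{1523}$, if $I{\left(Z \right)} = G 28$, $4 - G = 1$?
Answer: $\frac{84}{1523} \approx 0.055154$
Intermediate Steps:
$G = 3$ ($G = 4 - 1 = 3$)
$I{\left(Z \right)} = 84$ ($I{\left(Z \right)} = 3 \cdot 28 = 84$)
$\frac{I{\left(-67 \right)}}{1523} = \frac{84}{1523}$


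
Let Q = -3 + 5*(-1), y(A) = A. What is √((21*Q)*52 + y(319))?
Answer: I*√8417 ≈ 91.744*I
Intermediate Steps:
Q = -8 (Q = -3 - 5 = -8)
√((21*Q)*52 + y(319)) = √((21*(-8))*52 + 319) = √(-168*52 + 319) = √(-8736 + 319) = √(-8417) = I*√8417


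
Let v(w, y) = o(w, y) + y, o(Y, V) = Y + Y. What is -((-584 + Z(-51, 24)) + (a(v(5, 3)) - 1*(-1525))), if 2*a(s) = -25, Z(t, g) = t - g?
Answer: -1707/2 ≈ -853.50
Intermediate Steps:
o(Y, V) = 2*Y
v(w, y) = y + 2*w (v(w, y) = 2*w + y = y + 2*w)
a(s) = -25/2 (a(s) = (½)*(-25) = -25/2)
-((-584 + Z(-51, 24)) + (a(v(5, 3)) - 1*(-1525))) = -((-584 + (-51 - 1*24)) + (-25/2 - 1*(-1525))) = -((-584 + (-51 - 24)) + (-25/2 + 1525)) = -((-584 - 75) + 3025/2) = -(-659 + 3025/2) = -1*1707/2 = -1707/2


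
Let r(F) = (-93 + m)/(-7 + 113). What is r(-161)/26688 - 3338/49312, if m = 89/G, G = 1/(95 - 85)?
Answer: -293864375/4359378048 ≈ -0.067410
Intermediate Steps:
G = ⅒ (G = 1/10 = ⅒ ≈ 0.10000)
m = 890 (m = 89/(⅒) = 89*10 = 890)
r(F) = 797/106 (r(F) = (-93 + 890)/(-7 + 113) = 797/106)
r(-161)/26688 - 3338/49312 = (797/106)/26688 - 3338/49312 = (797/106)*(1/26688) - 3338*1/49312 = 797/2828928 - 1669/24656 = -293864375/4359378048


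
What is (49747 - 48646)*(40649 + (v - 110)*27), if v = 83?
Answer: 43951920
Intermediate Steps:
(49747 - 48646)*(40649 + (v - 110)*27) = (49747 - 48646)*(40649 + (83 - 110)*27) = 1101*(40649 - 27*27) = 1101*(40649 - 729) = 1101*39920 = 43951920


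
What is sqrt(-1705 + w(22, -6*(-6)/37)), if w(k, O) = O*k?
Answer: I*sqrt(2304841)/37 ≈ 41.032*I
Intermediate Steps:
sqrt(-1705 + w(22, -6*(-6)/37)) = sqrt(-1705 + (-6*(-6)/37)*22) = sqrt(-1705 + (36*(1/37))*22) = sqrt(-1705 + (36/37)*22) = sqrt(-1705 + 792/37) = sqrt(-62293/37) = I*sqrt(2304841)/37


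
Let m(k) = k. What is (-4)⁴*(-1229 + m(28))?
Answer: -307456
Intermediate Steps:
(-4)⁴*(-1229 + m(28)) = (-4)⁴*(-1229 + 28) = 256*(-1201) = -307456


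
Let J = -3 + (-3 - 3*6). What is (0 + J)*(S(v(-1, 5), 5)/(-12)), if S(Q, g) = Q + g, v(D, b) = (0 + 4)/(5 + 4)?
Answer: 98/9 ≈ 10.889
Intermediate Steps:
v(D, b) = 4/9
J = -24 (J = -3 + (-3 - 18) = -3 - 21 = -24)
(0 + J)*(S(v(-1, 5), 5)/(-12)) = (0 - 24)*((4/9 + 5)/(-12)) = -392*(-1)/(3*12) = -24*(-49/108) = 98/9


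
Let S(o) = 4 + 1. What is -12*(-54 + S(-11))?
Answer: 588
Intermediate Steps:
S(o) = 5
-12*(-54 + S(-11)) = -12*(-54 + 5) = -12*(-49) = 588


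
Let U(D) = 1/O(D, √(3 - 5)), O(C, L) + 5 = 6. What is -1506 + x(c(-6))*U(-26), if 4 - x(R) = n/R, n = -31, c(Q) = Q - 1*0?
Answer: -9043/6 ≈ -1507.2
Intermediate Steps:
c(Q) = Q (c(Q) = Q + 0 = Q)
O(C, L) = 1 (O(C, L) = -5 + 6 = 1)
x(R) = 4 + 31/R (x(R) = 4 - (-31)/R = 4 + 31/R)
U(D) = 1 (U(D) = 1/1 = 1)
-1506 + x(c(-6))*U(-26) = -1506 + (4 + 31/(-6))*1 = -1506 + (4 + 31*(-⅙))*1 = -1506 + (4 - 31/6)*1 = -1506 - 7/6*1 = -1506 - 7/6 = -9043/6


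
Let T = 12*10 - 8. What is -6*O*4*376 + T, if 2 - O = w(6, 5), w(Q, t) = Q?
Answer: 36208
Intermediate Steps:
O = -4 (O = 2 - 1*6 = 2 - 6 = -4)
T = 112 (T = 120 - 8 = 112)
-6*O*4*376 + T = -(-24)*4*376 + 112 = -6*(-16)*376 + 112 = 96*376 + 112 = 36096 + 112 = 36208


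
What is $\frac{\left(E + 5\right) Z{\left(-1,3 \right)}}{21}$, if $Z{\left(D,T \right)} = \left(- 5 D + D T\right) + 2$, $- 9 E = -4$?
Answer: $\frac{28}{27} \approx 1.037$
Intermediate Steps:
$E = \frac{4}{9}$ ($E = \left(- \frac{1}{9}\right) \left(-4\right) = \frac{4}{9} \approx 0.44444$)
$Z{\left(D,T \right)} = 2 - 5 D + D T$
$\frac{\left(E + 5\right) Z{\left(-1,3 \right)}}{21} = \frac{\left(\frac{4}{9} + 5\right) \left(2 - -5 - 3\right)}{21} = \frac{\frac{49}{9} \left(2 + 5 - 3\right)}{21} = \frac{\frac{49}{9} \cdot 4}{21} = \frac{1}{21} \cdot \frac{196}{9} = \frac{28}{27}$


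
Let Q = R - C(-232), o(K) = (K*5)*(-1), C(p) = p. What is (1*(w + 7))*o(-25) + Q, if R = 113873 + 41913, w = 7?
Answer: 157768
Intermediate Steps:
o(K) = -5*K (o(K) = (5*K)*(-1) = -5*K)
R = 155786
Q = 156018 (Q = 155786 - 1*(-232) = 155786 + 232 = 156018)
(1*(w + 7))*o(-25) + Q = (1*(7 + 7))*(-5*(-25)) + 156018 = (1*14)*125 + 156018 = 14*125 + 156018 = 1750 + 156018 = 157768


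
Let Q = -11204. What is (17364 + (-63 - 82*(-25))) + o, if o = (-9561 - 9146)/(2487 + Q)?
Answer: 168701374/8717 ≈ 19353.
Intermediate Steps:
o = 18707/8717 (o = (-9561 - 9146)/(2487 - 11204) = -18707/(-8717) = -18707*(-1/8717) = 18707/8717 ≈ 2.1460)
(17364 + (-63 - 82*(-25))) + o = (17364 + (-63 - 82*(-25))) + 18707/8717 = (17364 + (-63 + 2050)) + 18707/8717 = (17364 + 1987) + 18707/8717 = 19351 + 18707/8717 = 168701374/8717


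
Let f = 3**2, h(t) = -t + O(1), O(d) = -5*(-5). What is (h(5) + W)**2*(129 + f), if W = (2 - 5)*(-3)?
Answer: 116058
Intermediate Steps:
O(d) = 25
h(t) = 25 - t (h(t) = -t + 25 = 25 - t)
W = 9 (W = -3*(-3) = 9)
f = 9
(h(5) + W)**2*(129 + f) = ((25 - 1*5) + 9)**2*(129 + 9) = ((25 - 5) + 9)**2*138 = (20 + 9)**2*138 = 29**2*138 = 841*138 = 116058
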